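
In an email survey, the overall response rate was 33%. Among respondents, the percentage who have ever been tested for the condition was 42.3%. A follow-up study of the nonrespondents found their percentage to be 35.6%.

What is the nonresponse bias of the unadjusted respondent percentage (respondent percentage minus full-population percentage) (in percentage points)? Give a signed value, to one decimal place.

Nonresponse fraction = 1 − 0.33 = 0.67.
Bias = (nonresponse fraction) × (respondent percentage − nonrespondent percentage)
     = 0.67 × (42.3 − 35.6) = 0.67 × 6.7 = 4.489.

+4.5 percentage points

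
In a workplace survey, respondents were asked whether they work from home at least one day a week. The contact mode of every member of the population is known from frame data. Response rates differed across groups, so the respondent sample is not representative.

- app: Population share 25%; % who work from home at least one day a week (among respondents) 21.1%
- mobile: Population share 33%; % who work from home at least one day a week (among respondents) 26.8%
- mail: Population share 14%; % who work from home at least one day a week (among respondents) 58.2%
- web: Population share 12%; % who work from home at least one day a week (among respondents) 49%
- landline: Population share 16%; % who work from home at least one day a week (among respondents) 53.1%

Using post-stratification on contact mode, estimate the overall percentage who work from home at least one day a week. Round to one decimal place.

36.6%

Weight each group's respondent value by its population share:
  app: 0.25 × 21.1 = 5.275
  mobile: 0.33 × 26.8 = 8.844
  mail: 0.14 × 58.2 = 8.148
  web: 0.12 × 49 = 5.88
  landline: 0.16 × 53.1 = 8.496
Post-stratified estimate = 36.643 → 36.6%.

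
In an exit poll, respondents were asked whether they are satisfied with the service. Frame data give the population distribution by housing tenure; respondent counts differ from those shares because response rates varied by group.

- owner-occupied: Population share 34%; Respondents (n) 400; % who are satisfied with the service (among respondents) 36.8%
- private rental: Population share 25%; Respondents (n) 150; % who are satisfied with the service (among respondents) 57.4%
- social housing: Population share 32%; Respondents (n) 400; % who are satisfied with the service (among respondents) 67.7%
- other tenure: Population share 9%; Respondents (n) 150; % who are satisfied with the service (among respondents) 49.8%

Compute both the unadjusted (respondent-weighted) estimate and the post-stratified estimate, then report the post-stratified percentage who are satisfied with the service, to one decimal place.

53.0%

Naive respondent-only estimate (weights = respondent counts):
  (400/1100)×36.8 + (150/1100)×57.4 + (400/1100)×67.7 + (150/1100)×49.8 = 52.6182%
Reweighting by population housing tenure shares:
  0.34×36.8 + 0.25×57.4 + 0.32×67.7 + 0.09×49.8 = 53.008%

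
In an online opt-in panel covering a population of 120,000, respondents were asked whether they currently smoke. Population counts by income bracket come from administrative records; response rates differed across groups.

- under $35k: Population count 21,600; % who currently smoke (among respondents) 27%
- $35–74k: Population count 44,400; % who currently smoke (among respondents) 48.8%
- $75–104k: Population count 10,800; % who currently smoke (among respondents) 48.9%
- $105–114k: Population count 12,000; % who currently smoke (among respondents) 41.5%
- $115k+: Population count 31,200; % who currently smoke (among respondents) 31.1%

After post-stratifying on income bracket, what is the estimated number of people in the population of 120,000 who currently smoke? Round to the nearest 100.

Apply each group's respondent rate to its population count:
  under $35k: 21,600 × 27% = 5832
  $35–74k: 44,400 × 48.8% = 21667.2
  $75–104k: 10,800 × 48.9% = 5281.2
  $105–114k: 12,000 × 41.5% = 4980
  $115k+: 31,200 × 31.1% = 9703.2
Estimated total = 47463.6 → 47,500.

47,500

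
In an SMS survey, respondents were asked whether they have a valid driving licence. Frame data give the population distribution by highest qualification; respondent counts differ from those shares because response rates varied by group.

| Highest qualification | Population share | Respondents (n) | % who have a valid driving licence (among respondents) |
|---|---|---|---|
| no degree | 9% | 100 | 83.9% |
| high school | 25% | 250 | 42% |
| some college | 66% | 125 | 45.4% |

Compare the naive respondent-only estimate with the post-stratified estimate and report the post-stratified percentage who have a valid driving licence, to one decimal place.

48.0%

Without adjustment, the pooled respondent share is:
  (100/475)×83.9 + (250/475)×42 + (125/475)×45.4 = 51.7158%
Post-stratifying to population shares instead:
  0.09×83.9 + 0.25×42 + 0.66×45.4 = 48.015%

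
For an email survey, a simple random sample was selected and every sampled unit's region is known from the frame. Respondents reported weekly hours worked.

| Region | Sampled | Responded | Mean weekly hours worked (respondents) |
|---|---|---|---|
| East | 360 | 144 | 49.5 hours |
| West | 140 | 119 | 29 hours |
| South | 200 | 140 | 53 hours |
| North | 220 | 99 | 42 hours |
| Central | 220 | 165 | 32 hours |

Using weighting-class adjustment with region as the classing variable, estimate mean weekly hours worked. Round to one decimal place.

42.8

Class response rates: East 144/360 = 40%, West 119/140 = 85%, South 140/200 = 70%, North 99/220 = 45%, Central 165/220 = 75%.
Weighting each respondent by the inverse class response rate inflates each class back to its sampled size, so the class weight is n_sampled:
  East: 360 × 49.5 = 17,820
  West: 140 × 29 = 4060
  South: 200 × 53 = 10,600
  North: 220 × 42 = 9240
  Central: 220 × 32 = 7040
Adjusted estimate = 48,760 / 1,140 = 42.7719 → 42.8.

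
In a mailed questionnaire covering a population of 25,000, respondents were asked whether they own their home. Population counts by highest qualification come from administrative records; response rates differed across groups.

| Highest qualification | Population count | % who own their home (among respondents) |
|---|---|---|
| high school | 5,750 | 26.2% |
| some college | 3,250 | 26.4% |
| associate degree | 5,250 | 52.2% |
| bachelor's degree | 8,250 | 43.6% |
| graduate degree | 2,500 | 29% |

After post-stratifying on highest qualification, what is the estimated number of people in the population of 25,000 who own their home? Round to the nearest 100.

9,400

Estimated count per cell = population count × respondent percentage:
  high school: 5,750 × 26.2% = 1506.5
  some college: 3,250 × 26.4% = 858
  associate degree: 5,250 × 52.2% = 2740.5
  bachelor's degree: 8,250 × 43.6% = 3597
  graduate degree: 2,500 × 29% = 725
Estimated total = 9427 → 9,400.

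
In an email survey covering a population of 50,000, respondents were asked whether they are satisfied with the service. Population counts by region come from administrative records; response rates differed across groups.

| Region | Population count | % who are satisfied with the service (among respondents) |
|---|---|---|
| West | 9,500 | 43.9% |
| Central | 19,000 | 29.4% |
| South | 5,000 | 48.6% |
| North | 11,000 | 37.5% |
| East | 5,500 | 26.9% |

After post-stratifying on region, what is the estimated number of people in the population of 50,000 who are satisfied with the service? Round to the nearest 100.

Estimated count per cell = population count × respondent percentage:
  West: 9,500 × 43.9% = 4170.5
  Central: 19,000 × 29.4% = 5586
  South: 5,000 × 48.6% = 2430
  North: 11,000 × 37.5% = 4125
  East: 5,500 × 26.9% = 1479.5
Estimated total = 17,791 → 17,800.

17,800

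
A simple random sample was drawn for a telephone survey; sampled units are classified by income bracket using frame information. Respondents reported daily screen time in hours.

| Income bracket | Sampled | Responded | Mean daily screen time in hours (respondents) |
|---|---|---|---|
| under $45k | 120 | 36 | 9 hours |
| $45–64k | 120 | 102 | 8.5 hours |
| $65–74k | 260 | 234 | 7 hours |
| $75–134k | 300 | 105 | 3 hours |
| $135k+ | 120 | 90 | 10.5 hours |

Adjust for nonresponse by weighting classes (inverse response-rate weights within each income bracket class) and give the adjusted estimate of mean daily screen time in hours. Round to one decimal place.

6.6

Class response rates: under $45k 36/120 = 30%, $45–64k 102/120 = 85%, $65–74k 234/260 = 90%, $75–134k 105/300 = 35%, $135k+ 90/120 = 75%.
Each respondent's weight = sampled/responded in their class; summing within a class gives n_sampled, so:
  under $45k: 120 × 9 = 1080
  $45–64k: 120 × 8.5 = 1020
  $65–74k: 260 × 7 = 1820
  $75–134k: 300 × 3 = 900
  $135k+: 120 × 10.5 = 1260
Adjusted estimate = 6080 / 920 = 6.6087 → 6.6.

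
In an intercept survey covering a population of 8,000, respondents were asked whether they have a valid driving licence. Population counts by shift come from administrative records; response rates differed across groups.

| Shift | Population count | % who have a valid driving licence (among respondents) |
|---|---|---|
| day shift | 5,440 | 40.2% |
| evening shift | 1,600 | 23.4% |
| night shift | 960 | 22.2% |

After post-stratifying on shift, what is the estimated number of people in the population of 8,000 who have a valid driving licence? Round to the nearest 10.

Estimated count per cell = population count × respondent percentage:
  day shift: 5,440 × 40.2% = 2186.88
  evening shift: 1,600 × 23.4% = 374.4
  night shift: 960 × 22.2% = 213.12
Estimated total = 2774.4 → 2,770.

2,770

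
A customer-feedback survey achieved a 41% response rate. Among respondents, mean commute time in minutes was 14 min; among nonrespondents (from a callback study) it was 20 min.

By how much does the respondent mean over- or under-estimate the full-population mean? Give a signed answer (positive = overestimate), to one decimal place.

-3.5

Nonresponse fraction = 1 − 0.41 = 0.59.
Bias = (nonresponse fraction) × (respondent mean − nonrespondent mean)
     = 0.59 × (14 − 20) = 0.59 × -6 = -3.54.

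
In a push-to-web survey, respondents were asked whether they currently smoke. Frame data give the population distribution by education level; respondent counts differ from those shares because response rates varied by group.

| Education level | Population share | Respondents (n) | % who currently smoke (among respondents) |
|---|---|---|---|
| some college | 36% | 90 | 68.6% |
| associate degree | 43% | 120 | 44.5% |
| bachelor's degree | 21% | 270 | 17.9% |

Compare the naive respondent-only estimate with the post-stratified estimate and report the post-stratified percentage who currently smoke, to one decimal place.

Unadjusted (pooled respondent) estimate weights by respondent counts:
  (90/480)×68.6 + (120/480)×44.5 + (270/480)×17.9 = 34.0562%
Reweighting by population education level shares:
  0.36×68.6 + 0.43×44.5 + 0.21×17.9 = 47.59%

47.6%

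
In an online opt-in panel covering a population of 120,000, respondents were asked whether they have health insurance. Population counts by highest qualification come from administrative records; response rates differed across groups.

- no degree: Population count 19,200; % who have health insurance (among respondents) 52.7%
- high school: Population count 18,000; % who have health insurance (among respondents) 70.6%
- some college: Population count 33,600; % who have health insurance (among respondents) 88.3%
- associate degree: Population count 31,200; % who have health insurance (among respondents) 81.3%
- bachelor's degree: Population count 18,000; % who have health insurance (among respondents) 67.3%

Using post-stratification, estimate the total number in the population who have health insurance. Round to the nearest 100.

Each cell contributes its population count × the respondent rate:
  no degree: 19,200 × 52.7% = 10118.4
  high school: 18,000 × 70.6% = 12,708
  some college: 33,600 × 88.3% = 29668.8
  associate degree: 31,200 × 81.3% = 25365.6
  bachelor's degree: 18,000 × 67.3% = 12,114
Estimated total = 89974.8 → 90,000.

90,000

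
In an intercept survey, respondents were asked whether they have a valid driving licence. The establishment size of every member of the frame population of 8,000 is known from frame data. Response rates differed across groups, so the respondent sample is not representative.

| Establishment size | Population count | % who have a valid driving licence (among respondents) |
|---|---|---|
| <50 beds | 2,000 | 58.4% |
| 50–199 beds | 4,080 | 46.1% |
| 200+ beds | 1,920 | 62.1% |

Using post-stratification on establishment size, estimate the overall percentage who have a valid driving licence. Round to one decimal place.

53.0%

Reweight to the known establishment size distribution:
  <50 beds: (2,000/8,000) × 58.4 = 14.6
  50–199 beds: (4,080/8,000) × 46.1 = 23.511
  200+ beds: (1,920/8,000) × 62.1 = 14.904
Post-stratified estimate = 53.015 → 53.0%.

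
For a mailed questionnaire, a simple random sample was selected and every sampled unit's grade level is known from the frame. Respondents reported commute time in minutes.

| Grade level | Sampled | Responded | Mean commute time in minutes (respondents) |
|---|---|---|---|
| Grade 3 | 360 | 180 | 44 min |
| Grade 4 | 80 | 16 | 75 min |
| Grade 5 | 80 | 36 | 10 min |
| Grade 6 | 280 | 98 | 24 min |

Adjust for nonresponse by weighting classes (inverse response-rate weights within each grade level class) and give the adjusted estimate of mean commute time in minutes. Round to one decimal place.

36.7

Class response rates: Grade 3 180/360 = 50%, Grade 4 16/80 = 20%, Grade 5 36/80 = 45%, Grade 6 98/280 = 35%.
Inverse-response-rate weighting restores each class to its sampled count, so class totals weight by n_sampled:
  Grade 3: 360 × 44 = 15,840
  Grade 4: 80 × 75 = 6000
  Grade 5: 80 × 10 = 800
  Grade 6: 280 × 24 = 6720
Adjusted estimate = 29,360 / 800 = 36.7 → 36.7.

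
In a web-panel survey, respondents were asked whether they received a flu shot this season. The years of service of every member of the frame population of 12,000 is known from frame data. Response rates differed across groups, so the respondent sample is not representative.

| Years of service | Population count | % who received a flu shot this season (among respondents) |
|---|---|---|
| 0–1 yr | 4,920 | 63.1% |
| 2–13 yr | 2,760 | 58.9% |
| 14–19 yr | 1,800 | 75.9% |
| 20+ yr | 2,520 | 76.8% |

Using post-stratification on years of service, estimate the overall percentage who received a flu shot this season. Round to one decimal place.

Weight each group's respondent value by its population share:
  0–1 yr: (4,920/12,000) × 63.1 = 25.871
  2–13 yr: (2,760/12,000) × 58.9 = 13.547
  14–19 yr: (1,800/12,000) × 75.9 = 11.385
  20+ yr: (2,520/12,000) × 76.8 = 16.128
Post-stratified estimate = 66.931 → 66.9%.

66.9%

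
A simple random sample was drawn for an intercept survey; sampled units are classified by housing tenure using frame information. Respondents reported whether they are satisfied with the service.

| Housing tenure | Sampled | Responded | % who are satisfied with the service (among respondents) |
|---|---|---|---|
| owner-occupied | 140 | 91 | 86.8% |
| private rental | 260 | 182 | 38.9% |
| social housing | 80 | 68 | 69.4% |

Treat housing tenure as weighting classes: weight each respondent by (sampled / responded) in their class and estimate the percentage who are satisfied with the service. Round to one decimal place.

Class response rates: owner-occupied 91/140 = 65%, private rental 182/260 = 70%, social housing 68/80 = 85%.
With weight = n_sampled/n_responded per class, the weighted class total is n_sampled:
  owner-occupied: 140 × 86.8 = 12,152
  private rental: 260 × 38.9 = 10,114
  social housing: 80 × 69.4 = 5552
Adjusted estimate = 27,818 / 480 = 57.9542 → 58.0%.

58.0%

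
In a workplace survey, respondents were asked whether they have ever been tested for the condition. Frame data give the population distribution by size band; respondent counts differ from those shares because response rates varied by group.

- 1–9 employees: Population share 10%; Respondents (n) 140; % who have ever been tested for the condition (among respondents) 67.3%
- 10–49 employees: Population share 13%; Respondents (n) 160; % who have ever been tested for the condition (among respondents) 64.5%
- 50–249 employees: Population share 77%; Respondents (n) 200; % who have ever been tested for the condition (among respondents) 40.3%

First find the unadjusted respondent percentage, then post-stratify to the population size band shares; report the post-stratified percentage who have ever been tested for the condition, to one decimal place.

46.1%

Naive respondent-only estimate (weights = respondent counts):
  (140/500)×67.3 + (160/500)×64.5 + (200/500)×40.3 = 55.604%
Post-stratified estimate weights by population shares:
  0.1×67.3 + 0.13×64.5 + 0.77×40.3 = 46.146%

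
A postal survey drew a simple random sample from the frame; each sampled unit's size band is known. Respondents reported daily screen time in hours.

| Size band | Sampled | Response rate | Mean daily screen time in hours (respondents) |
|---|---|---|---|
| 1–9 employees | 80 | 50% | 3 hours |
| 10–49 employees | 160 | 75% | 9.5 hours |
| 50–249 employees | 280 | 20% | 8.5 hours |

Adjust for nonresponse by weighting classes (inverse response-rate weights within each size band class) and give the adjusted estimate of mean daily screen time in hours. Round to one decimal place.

8.0

With weight = n_sampled/n_responded per class, the weighted class total is n_sampled:
  1–9 employees: 80 × 3 = 240
  10–49 employees: 160 × 9.5 = 1520
  50–249 employees: 280 × 8.5 = 2380
Adjusted estimate = 4140 / 520 = 7.96154 → 8.0.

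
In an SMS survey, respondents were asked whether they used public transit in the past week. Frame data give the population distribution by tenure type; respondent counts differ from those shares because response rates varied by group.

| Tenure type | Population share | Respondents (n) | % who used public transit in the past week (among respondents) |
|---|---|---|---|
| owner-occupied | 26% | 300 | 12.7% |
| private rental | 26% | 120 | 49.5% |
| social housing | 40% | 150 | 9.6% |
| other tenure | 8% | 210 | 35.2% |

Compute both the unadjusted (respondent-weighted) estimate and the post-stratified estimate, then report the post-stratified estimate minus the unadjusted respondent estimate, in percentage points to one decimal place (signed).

-1.0 percentage points

Without adjustment, the pooled respondent share is:
  (300/780)×12.7 + (120/780)×49.5 + (150/780)×9.6 + (210/780)×35.2 = 23.8231%
Post-stratifying to population shares instead:
  0.26×12.7 + 0.26×49.5 + 0.4×9.6 + 0.08×35.2 = 22.828%
Difference = 22.828 − 23.8231 = -0.9951 pp.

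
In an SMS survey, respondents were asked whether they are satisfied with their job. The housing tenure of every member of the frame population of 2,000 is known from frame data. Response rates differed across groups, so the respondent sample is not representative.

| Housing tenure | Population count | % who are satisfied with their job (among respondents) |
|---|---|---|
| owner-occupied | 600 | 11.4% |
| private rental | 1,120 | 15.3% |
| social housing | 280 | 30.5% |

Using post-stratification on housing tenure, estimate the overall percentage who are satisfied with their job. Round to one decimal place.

16.3%

Weight each group's respondent value by its population share:
  owner-occupied: (600/2,000) × 11.4 = 3.42
  private rental: (1,120/2,000) × 15.3 = 8.568
  social housing: (280/2,000) × 30.5 = 4.27
Post-stratified estimate = 16.258 → 16.3%.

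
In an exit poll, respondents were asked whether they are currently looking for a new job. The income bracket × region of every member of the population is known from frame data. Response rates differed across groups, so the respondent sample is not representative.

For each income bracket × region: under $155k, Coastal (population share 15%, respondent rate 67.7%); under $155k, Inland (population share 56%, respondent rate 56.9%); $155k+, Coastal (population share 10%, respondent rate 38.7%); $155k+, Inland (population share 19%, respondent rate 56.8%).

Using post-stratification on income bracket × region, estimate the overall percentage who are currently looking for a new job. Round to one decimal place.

56.7%

Post-stratification weights by population share, not respondent share:
  under $155k, Coastal: 0.15 × 67.7 = 10.155
  under $155k, Inland: 0.56 × 56.9 = 31.864
  $155k+, Coastal: 0.1 × 38.7 = 3.87
  $155k+, Inland: 0.19 × 56.8 = 10.792
Post-stratified estimate = 56.681 → 56.7%.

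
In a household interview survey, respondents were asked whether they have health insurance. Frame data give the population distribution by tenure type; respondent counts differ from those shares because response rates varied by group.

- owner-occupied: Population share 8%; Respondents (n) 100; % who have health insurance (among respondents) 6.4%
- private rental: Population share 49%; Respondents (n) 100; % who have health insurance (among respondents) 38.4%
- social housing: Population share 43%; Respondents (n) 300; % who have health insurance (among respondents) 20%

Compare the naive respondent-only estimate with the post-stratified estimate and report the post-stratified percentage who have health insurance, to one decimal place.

27.9%

Without adjustment, the pooled respondent share is:
  (100/500)×6.4 + (100/500)×38.4 + (300/500)×20 = 20.96%
Post-stratified estimate weights by population shares:
  0.08×6.4 + 0.49×38.4 + 0.43×20 = 27.928%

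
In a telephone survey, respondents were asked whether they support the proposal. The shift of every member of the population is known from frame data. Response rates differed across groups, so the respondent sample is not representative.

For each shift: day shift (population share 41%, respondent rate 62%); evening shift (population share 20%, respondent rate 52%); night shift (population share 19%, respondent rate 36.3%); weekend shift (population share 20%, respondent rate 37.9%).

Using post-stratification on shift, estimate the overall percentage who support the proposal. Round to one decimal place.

50.3%

Reweight to the known shift distribution:
  day shift: 0.41 × 62 = 25.42
  evening shift: 0.2 × 52 = 10.4
  night shift: 0.19 × 36.3 = 6.897
  weekend shift: 0.2 × 37.9 = 7.58
Post-stratified estimate = 50.297 → 50.3%.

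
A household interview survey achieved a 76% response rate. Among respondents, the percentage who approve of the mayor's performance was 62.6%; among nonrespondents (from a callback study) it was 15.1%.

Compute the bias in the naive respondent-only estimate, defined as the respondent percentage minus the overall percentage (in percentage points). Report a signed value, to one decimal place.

Nonresponse fraction = 1 − 0.76 = 0.24.
Bias = (nonresponse fraction) × (respondent percentage − nonrespondent percentage)
     = 0.24 × (62.6 − 15.1) = 0.24 × 47.5 = 11.4.

+11.4 percentage points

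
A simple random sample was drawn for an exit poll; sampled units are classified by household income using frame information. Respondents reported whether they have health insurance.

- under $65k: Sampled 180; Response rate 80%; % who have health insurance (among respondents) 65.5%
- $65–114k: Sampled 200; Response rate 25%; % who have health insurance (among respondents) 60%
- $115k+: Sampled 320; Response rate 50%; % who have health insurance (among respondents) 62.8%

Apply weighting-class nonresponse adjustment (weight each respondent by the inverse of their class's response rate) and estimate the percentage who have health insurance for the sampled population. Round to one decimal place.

62.7%

With weight = n_sampled/n_responded per class, the weighted class total is n_sampled:
  under $65k: 180 × 65.5 = 11,790
  $65–114k: 200 × 60 = 12,000
  $115k+: 320 × 62.8 = 20,096
Adjusted estimate = 43,886 / 700 = 62.6943 → 62.7%.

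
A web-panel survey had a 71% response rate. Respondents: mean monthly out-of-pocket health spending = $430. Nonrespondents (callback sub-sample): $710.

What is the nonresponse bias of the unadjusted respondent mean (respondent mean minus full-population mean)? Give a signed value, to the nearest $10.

Nonresponse fraction = 1 − 0.71 = 0.29.
Bias = (nonresponse fraction) × (respondent mean − nonrespondent mean)
     = 0.29 × (430 − 710) = 0.29 × -280 = -81.2.

-$80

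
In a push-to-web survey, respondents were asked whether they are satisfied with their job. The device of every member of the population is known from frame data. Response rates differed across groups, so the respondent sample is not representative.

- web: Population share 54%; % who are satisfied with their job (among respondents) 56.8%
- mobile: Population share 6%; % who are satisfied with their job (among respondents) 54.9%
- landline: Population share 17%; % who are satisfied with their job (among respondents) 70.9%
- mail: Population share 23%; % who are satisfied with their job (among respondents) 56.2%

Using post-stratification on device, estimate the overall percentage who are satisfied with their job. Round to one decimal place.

Reweight to the known device distribution:
  web: 0.54 × 56.8 = 30.672
  mobile: 0.06 × 54.9 = 3.294
  landline: 0.17 × 70.9 = 12.053
  mail: 0.23 × 56.2 = 12.926
Post-stratified estimate = 58.945 → 58.9%.

58.9%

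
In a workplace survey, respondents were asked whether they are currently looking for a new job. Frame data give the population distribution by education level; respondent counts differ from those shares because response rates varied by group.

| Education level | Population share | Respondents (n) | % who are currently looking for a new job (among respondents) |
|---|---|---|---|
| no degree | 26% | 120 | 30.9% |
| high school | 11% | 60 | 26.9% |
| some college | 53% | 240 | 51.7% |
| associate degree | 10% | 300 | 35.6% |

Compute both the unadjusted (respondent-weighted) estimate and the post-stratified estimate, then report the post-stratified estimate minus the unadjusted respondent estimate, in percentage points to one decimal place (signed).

+2.5 percentage points

Naive respondent-only estimate (weights = respondent counts):
  (120/720)×30.9 + (60/720)×26.9 + (240/720)×51.7 + (300/720)×35.6 = 39.4583%
Post-stratifying to population shares instead:
  0.26×30.9 + 0.11×26.9 + 0.53×51.7 + 0.1×35.6 = 41.954%
Difference = 41.954 − 39.4583 = 2.4957 pp.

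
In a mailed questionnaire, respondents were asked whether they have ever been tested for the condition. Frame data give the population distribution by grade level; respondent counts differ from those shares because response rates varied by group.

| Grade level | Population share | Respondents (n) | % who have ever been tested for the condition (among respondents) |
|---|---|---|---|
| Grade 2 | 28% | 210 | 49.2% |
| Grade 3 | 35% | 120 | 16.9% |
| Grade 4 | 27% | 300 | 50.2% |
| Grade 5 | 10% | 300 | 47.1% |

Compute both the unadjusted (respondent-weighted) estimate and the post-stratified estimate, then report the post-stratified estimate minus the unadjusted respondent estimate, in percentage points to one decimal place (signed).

-6.7 percentage points

Unadjusted (pooled respondent) estimate weights by respondent counts:
  (210/930)×49.2 + (120/930)×16.9 + (300/930)×50.2 + (300/930)×47.1 = 44.6774%
Post-stratified estimate weights by population shares:
  0.28×49.2 + 0.35×16.9 + 0.27×50.2 + 0.1×47.1 = 37.955%
Difference = 37.955 − 44.6774 = -6.7224 pp.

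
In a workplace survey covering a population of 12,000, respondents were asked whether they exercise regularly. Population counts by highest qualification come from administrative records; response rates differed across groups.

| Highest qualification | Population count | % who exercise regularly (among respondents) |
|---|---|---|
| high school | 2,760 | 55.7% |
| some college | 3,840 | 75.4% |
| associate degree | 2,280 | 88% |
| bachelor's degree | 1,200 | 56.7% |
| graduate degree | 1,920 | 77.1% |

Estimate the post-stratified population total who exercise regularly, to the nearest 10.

Apply each group's respondent rate to its population count:
  high school: 2,760 × 55.7% = 1537.32
  some college: 3,840 × 75.4% = 2895.36
  associate degree: 2,280 × 88% = 2006.4
  bachelor's degree: 1,200 × 56.7% = 680.4
  graduate degree: 1,920 × 77.1% = 1480.32
Estimated total = 8599.8 → 8,600.

8,600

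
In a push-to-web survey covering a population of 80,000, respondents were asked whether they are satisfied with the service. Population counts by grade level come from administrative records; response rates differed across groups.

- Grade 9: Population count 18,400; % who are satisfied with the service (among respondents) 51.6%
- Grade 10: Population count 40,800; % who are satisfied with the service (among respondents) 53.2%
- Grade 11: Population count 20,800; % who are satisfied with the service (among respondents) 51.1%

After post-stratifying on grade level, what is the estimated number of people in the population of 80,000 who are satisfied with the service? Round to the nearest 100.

Apply each group's respondent rate to its population count:
  Grade 9: 18,400 × 51.6% = 9494.4
  Grade 10: 40,800 × 53.2% = 21705.6
  Grade 11: 20,800 × 51.1% = 10628.8
Estimated total = 41828.8 → 41,800.

41,800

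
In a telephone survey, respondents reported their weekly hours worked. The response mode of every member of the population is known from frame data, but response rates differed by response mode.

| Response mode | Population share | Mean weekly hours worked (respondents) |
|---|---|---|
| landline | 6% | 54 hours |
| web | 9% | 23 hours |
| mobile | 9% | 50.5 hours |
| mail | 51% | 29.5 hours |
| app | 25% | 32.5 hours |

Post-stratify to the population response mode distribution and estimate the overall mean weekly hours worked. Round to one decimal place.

Weight each group's respondent value by its population share:
  landline: 0.06 × 54 = 3.24
  web: 0.09 × 23 = 2.07
  mobile: 0.09 × 50.5 = 4.545
  mail: 0.51 × 29.5 = 15.045
  app: 0.25 × 32.5 = 8.125
Post-stratified estimate = 33.025 → 33.0.

33.0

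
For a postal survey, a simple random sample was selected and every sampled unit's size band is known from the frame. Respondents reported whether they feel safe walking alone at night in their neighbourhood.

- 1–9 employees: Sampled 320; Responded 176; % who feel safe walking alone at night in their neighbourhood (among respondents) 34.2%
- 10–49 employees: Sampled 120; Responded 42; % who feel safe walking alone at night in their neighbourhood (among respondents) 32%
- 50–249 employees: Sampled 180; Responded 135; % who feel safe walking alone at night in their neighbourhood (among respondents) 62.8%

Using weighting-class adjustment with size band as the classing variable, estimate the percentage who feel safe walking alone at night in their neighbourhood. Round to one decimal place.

42.1%

Response rates by class: 1–9 employees 176/320 = 55%, 10–49 employees 42/120 = 35%, 50–249 employees 135/180 = 75%.
Weighting each respondent by the inverse class response rate inflates each class back to its sampled size, so the class weight is n_sampled:
  1–9 employees: 320 × 34.2 = 10,944
  10–49 employees: 120 × 32 = 3840
  50–249 employees: 180 × 62.8 = 11,304
Adjusted estimate = 26,088 / 620 = 42.0774 → 42.1%.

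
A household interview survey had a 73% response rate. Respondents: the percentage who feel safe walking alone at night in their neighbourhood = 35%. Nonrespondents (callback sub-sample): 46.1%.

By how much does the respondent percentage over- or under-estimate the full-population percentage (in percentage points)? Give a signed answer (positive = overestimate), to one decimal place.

-3.0 percentage points

Nonresponse fraction = 1 − 0.73 = 0.27.
Bias = (nonresponse fraction) × (respondent percentage − nonrespondent percentage)
     = 0.27 × (35 − 46.1) = 0.27 × -11.1 = -2.997.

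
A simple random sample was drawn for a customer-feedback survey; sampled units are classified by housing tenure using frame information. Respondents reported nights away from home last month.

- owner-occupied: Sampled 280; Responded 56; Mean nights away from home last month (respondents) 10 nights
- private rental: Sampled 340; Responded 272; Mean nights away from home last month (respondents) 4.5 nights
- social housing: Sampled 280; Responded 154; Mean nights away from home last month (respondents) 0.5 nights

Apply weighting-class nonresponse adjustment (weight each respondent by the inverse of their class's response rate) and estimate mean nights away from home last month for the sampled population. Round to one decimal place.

Class response rates: owner-occupied 56/280 = 20%, private rental 272/340 = 80%, social housing 154/280 = 55%.
With weight = n_sampled/n_responded per class, the weighted class total is n_sampled:
  owner-occupied: 280 × 10 = 2800
  private rental: 340 × 4.5 = 1530
  social housing: 280 × 0.5 = 140
Adjusted estimate = 4470 / 900 = 4.96667 → 5.0.

5.0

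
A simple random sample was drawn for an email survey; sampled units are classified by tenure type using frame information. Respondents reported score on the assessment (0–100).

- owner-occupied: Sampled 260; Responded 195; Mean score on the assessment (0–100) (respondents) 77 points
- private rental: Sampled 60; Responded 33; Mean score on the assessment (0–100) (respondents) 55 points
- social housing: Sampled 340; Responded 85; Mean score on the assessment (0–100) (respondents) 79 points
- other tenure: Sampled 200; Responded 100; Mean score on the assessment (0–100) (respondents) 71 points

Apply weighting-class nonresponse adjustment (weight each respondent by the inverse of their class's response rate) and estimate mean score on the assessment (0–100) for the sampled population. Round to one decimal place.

Response rates by class: owner-occupied 195/260 = 75%, private rental 33/60 = 55%, social housing 85/340 = 25%, other tenure 100/200 = 50%.
Weighting each respondent by the inverse class response rate inflates each class back to its sampled size, so the class weight is n_sampled:
  owner-occupied: 260 × 77 = 20,020
  private rental: 60 × 55 = 3300
  social housing: 340 × 79 = 26,860
  other tenure: 200 × 71 = 14,200
Adjusted estimate = 64,380 / 860 = 74.8605 → 74.9.

74.9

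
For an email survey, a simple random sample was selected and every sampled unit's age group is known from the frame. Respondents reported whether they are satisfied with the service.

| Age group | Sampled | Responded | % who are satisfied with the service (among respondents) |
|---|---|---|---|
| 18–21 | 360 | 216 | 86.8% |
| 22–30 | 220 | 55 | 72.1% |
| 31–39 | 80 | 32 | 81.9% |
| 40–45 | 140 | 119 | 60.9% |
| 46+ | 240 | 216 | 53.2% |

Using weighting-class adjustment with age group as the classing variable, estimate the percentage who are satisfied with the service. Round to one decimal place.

Class response rates: 18–21 216/360 = 60%, 22–30 55/220 = 25%, 31–39 32/80 = 40%, 40–45 119/140 = 85%, 46+ 216/240 = 90%.
Weighting each respondent by the inverse class response rate inflates each class back to its sampled size, so the class weight is n_sampled:
  18–21: 360 × 86.8 = 31,248
  22–30: 220 × 72.1 = 15862
  31–39: 80 × 81.9 = 6552
  40–45: 140 × 60.9 = 8526
  46+: 240 × 53.2 = 12,768
Adjusted estimate = 74,956 / 1,040 = 72.0731 → 72.1%.

72.1%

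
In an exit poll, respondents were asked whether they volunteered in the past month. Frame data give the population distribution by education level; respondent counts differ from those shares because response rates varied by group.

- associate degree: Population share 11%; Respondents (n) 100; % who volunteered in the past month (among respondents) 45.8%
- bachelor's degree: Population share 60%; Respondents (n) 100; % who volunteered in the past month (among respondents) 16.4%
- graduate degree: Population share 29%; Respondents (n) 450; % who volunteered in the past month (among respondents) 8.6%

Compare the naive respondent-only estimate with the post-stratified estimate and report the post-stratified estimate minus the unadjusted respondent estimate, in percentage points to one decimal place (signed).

+1.8 percentage points

Without adjustment, the pooled respondent share is:
  (100/650)×45.8 + (100/650)×16.4 + (450/650)×8.6 = 15.5231%
Reweighting by population education level shares:
  0.11×45.8 + 0.6×16.4 + 0.29×8.6 = 17.372%
Difference = 17.372 − 15.5231 = 1.8489 pp.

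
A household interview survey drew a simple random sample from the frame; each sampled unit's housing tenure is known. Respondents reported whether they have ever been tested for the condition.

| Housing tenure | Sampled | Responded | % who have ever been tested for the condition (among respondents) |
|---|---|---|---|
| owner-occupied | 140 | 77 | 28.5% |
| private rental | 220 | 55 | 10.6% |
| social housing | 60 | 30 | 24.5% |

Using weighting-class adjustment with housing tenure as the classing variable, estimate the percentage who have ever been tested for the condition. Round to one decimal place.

18.6%

Response rates by class: owner-occupied 77/140 = 55%, private rental 55/220 = 25%, social housing 30/60 = 50%.
Weighting each respondent by the inverse class response rate inflates each class back to its sampled size, so the class weight is n_sampled:
  owner-occupied: 140 × 28.5 = 3990
  private rental: 220 × 10.6 = 2332
  social housing: 60 × 24.5 = 1470
Adjusted estimate = 7792 / 420 = 18.5524 → 18.6%.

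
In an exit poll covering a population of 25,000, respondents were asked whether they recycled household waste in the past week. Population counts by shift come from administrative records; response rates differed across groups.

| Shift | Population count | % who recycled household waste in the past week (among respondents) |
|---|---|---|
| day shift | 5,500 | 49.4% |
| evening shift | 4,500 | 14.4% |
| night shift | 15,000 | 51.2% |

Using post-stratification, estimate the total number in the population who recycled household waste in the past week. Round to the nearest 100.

Apply each group's respondent rate to its population count:
  day shift: 5,500 × 49.4% = 2717
  evening shift: 4,500 × 14.4% = 648
  night shift: 15,000 × 51.2% = 7680
Estimated total = 11,045 → 11,000.

11,000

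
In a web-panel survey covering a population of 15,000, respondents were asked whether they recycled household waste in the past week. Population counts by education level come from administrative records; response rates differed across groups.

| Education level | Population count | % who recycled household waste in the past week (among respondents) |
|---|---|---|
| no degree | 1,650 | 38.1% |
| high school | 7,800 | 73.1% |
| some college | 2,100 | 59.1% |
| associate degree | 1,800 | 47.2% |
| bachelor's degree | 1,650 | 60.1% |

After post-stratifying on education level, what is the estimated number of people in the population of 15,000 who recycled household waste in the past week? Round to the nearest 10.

9,410

Each cell contributes its population count × the respondent rate:
  no degree: 1,650 × 38.1% = 628.65
  high school: 7,800 × 73.1% = 5701.8
  some college: 2,100 × 59.1% = 1241.1
  associate degree: 1,800 × 47.2% = 849.6
  bachelor's degree: 1,650 × 60.1% = 991.65
Estimated total = 9412.8 → 9,410.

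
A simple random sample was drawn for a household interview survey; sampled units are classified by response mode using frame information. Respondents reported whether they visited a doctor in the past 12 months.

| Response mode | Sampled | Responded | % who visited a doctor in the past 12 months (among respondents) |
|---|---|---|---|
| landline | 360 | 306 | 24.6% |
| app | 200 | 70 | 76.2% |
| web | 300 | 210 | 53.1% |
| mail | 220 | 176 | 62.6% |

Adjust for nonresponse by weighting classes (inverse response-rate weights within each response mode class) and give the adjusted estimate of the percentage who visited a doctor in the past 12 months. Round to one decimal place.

49.8%

Response rates by class: landline 306/360 = 85%, app 70/200 = 35%, web 210/300 = 70%, mail 176/220 = 80%.
Each respondent's weight = sampled/responded in their class; summing within a class gives n_sampled, so:
  landline: 360 × 24.6 = 8856
  app: 200 × 76.2 = 15,240
  web: 300 × 53.1 = 15,930
  mail: 220 × 62.6 = 13,772
Adjusted estimate = 53,798 / 1,080 = 49.813 → 49.8%.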